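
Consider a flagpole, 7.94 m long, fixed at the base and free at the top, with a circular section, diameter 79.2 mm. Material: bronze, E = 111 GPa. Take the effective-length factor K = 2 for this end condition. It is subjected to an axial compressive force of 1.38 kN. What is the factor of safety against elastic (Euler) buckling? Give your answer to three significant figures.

n ≈ 6.08

I = πd⁴/64 = π×79.2⁴/64 = 1.931×10^6 mm⁴
I = 1.931×10^6 mm⁴ = 1.931×10^-6 m⁴
Effective length L_e = K·L = 2 × 7.94 = 15.88 m
P_cr = π²EI / L_e² = π² × 111×10⁹ × 1.931×10^-6 / 15.88² = 8.391×10^3 N
Factor of safety n = P_cr / P = 8.3906 / 1.38 = 6.08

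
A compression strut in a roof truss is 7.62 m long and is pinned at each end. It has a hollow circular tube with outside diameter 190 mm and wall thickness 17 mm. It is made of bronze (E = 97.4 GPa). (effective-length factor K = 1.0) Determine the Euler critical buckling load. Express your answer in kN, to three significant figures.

P_cr ≈ 578 kN

Inner diameter d_i = 190 − 2×17 = 156.0 mm
I = π(d_o⁴ − d_i⁴)/64 = π(190⁴ − 156.0⁴)/64 = 3.490×10^7 mm⁴
I = 3.490×10^7 mm⁴ = 3.490×10^-5 m⁴
Effective length L_e = K·L = 1 × 7.62 = 7.620 m
P_cr = π²EI / L_e² = π² × 97.4×10⁹ × 3.490×10^-5 / 7.620² = 5.778×10^5 N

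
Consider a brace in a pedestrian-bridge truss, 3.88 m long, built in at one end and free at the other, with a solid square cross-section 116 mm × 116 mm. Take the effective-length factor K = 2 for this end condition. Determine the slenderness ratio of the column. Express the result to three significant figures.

I = a⁴/12 = 116⁴/12 = 1.509×10^7 mm⁴
A = 1.346×10^4 mm²;  r_min = √(I/A) = √(1.509×10^7/1.346×10^4) = 33.49 mm
L_e = K·L = 2 × 3.88 m = 7.760 m = 7760.0 mm
λ = L_e / r_min = 7760.0 / 33.49 = 232

λ ≈ 232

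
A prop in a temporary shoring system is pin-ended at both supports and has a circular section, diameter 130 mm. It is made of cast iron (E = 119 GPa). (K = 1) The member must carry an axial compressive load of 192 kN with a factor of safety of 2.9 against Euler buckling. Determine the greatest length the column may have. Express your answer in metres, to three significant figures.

L_max ≈ 5.44 m

I = πd⁴/64 = π×130⁴/64 = 1.402×10^7 mm⁴
I = 1.402×10^-5 m⁴
Required critical load P_cr = n·P = 2.9 × 192 = 556.8 kN = 5.568×10^5 N
From P_cr = π²EI/(K·L)²:  L = (1/K)·√(π²EI/P_cr) = (1/1)·√(π²×1.19×10^11×1.402×10^-5/5.568×10^5)
L = 5.44 m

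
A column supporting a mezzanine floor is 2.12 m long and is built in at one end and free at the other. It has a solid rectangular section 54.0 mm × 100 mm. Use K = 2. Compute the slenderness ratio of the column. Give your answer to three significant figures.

For a rectangle r_min = b/√12 = 54.0/√12 = 15.59 mm
L_e = K·L = 2 × 2.12 m = 4.240 m = 4240.0 mm
λ = L_e / r_min = 4240.0 / 15.59 = 272

λ ≈ 272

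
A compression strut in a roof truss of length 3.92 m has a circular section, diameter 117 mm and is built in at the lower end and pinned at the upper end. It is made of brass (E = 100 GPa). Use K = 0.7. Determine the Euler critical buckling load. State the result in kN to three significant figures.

P_cr ≈ 1210 kN

I = πd⁴/64 = π×117⁴/64 = 9.198×10^6 mm⁴
I = 9.198×10^6 mm⁴ = 9.198×10^-6 m⁴
Effective length L_e = K·L = 0.7 × 3.92 = 2.744 m
P_cr = π²EI / L_e² = π² × 100×10⁹ × 9.198×10^-6 / 2.744² = 1.206×10^6 N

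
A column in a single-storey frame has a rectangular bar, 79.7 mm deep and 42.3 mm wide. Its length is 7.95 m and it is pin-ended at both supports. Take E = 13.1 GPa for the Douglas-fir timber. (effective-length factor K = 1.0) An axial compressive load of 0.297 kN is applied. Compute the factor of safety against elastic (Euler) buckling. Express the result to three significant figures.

n ≈ 3.46

Buckling occurs about the weak axis: I_min = h·b³/12 with b = 42.3 mm (the shorter side).
I_min = 79.7×42.3³/12 = 5.027×10^5 mm⁴
I = 5.027×10^5 mm⁴ = 5.027×10^-7 m⁴
Effective length L_e = K·L = 1 × 7.95 = 7.950 m
P_cr = π²EI / L_e² = π² × 13.1×10⁹ × 5.027×10^-7 / 7.950² = 1.028×10^3 N
Factor of safety n = P_cr / P = 1.0283 / 0.297 = 3.46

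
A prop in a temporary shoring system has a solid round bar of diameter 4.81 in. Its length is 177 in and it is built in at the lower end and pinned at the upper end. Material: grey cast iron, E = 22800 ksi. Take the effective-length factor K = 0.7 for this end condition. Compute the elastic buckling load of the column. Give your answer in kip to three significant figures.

P_cr ≈ 385 kip

I = πd⁴/64 = π×4.81⁴/64 = 26.28 in⁴
Effective length L_e = K·L = 0.7 × 177 = 123.9 in
P_cr = π²EI / L_e² = π² × 22800×10³ × 26.28 / 123.9² = 3.852×10^5 lb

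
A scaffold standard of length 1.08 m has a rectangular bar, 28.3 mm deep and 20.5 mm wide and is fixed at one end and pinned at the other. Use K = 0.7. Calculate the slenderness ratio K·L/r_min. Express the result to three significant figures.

Buckling occurs about the weak axis: I_min = h·b³/12 with b = 20.5 mm (the shorter side).
I_min = 28.3×20.5³/12 = 2.032×10^4 mm⁴
A = 580.2 mm²;  r_min = √(I/A) = √(2.032×10^4/580.2) = 5.918 mm
L_e = K·L = 0.7 × 1.08 m = 0.7560 m = 756.00 mm
λ = L_e / r_min = 756.00 / 5.918 = 128

λ ≈ 128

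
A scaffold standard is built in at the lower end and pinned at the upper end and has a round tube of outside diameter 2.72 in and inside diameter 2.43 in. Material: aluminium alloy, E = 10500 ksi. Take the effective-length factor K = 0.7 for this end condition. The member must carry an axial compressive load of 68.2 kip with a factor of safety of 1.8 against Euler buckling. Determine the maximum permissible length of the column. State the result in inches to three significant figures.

d_o = 2.72 in, d_i = 2.43 in
I = π(d_o⁴ − d_i⁴)/64 = π(2.72⁴ − 2.430⁴)/64 = 0.9753 in⁴
Required critical load P_cr = n·P = 1.8 × 68.2 = 122.8 kip = 1.228×10^5 lb
From P_cr = π²EI/(K·L)²:  L = (1/K)·√(π²EI/P_cr) = (1/0.7)·√(π²×1.05×10^7×0.9753/1.228×10^5)
L = 41.0 in

L_max ≈ 41.0 in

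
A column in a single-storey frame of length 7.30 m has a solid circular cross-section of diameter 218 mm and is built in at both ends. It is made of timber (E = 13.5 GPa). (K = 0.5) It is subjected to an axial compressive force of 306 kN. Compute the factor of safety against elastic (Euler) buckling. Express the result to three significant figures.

I = πd⁴/64 = π×218⁴/64 = 1.109×10^8 mm⁴
I = 1.109×10^8 mm⁴ = 1.109×10^-4 m⁴
Effective length L_e = K·L = 0.5 × 7.30 = 3.650 m
P_cr = π²EI / L_e² = π² × 13.5×10⁹ × 1.109×10^-4 / 3.650² = 1.109×10^6 N
Factor of safety n = P_cr / P = 1108.8 / 306 = 3.62

n ≈ 3.62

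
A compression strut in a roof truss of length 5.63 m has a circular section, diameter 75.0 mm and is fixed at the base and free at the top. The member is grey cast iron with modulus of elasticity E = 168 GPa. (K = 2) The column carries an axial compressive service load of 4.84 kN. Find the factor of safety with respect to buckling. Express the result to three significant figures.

I = πd⁴/64 = π×75.0⁴/64 = 1.553×10^6 mm⁴
I = 1.553×10^6 mm⁴ = 1.553×10^-6 m⁴
Effective length L_e = K·L = 2 × 5.63 = 11.26 m
P_cr = π²EI / L_e² = π² × 168×10⁹ × 1.553×10^-6 / 11.26² = 2.031×10^4 N
Factor of safety n = P_cr / P = 20.312 / 4.84 = 4.20

n ≈ 4.20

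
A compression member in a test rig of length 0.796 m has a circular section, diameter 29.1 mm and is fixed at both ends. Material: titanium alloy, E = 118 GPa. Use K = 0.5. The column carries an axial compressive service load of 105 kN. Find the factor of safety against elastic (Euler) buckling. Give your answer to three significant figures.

n ≈ 2.46

I = πd⁴/64 = π×29.1⁴/64 = 3.520×10^4 mm⁴
I = 3.520×10^4 mm⁴ = 3.520×10^-8 m⁴
Effective length L_e = K·L = 0.5 × 0.796 = 0.3980 m
P_cr = π²EI / L_e² = π² × 118×10⁹ × 3.520×10^-8 / 0.3980² = 2.588×10^5 N
Factor of safety n = P_cr / P = 258.80 / 105 = 2.46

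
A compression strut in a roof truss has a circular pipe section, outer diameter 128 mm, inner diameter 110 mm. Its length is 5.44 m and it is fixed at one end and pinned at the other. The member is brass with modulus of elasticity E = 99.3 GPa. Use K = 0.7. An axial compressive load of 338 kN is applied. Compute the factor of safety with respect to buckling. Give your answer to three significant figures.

n ≈ 1.20

d_o = 128 mm, d_i = 110 mm
I = π(d_o⁴ − d_i⁴)/64 = π(128⁴ − 110.0⁴)/64 = 5.990×10^6 mm⁴
I = 5.990×10^6 mm⁴ = 5.990×10^-6 m⁴
Effective length L_e = K·L = 0.7 × 5.44 = 3.808 m
P_cr = π²EI / L_e² = π² × 99.3×10⁹ × 5.990×10^-6 / 3.808² = 4.048×10^5 N
Factor of safety n = P_cr / P = 404.83 / 338 = 1.20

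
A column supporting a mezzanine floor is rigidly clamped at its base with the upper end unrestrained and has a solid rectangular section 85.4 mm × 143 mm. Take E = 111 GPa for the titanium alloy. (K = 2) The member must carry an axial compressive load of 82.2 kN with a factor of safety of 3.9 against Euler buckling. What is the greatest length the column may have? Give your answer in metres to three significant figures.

Buckling occurs about the weak axis: I_min = h·b³/12 with b = 85.4 mm (the shorter side).
I_min = 143×85.4³/12 = 7.422×10^6 mm⁴
I = 7.422×10^-6 m⁴
Required critical load P_cr = n·P = 3.9 × 82.2 = 320.6 kN = 3.206×10^5 N
From P_cr = π²EI/(K·L)²:  L = (1/K)·√(π²EI/P_cr) = (1/2)·√(π²×1.11×10^11×7.422×10^-6/3.206×10^5)
L = 2.52 m

L_max ≈ 2.52 m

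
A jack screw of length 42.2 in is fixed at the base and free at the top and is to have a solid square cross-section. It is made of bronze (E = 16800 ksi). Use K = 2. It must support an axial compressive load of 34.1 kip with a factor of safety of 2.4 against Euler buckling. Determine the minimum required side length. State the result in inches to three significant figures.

Required P_cr = n·P = 2.4 × 34.1 = 81.84 kip
L_e = K·L = 2 × 42.2 = 84.40 in
Required I = P_cr·L_e²/(π²E) = 8.184×10^4 × 84.40² / (π² × 1.68×10^7) = 3.516 in⁴
Solid square: I = a⁴/12  ⇒  a = (12I)^(1/4) = (12×3.516)^(1/4) = 2.55 in

a ≈ 2.55 in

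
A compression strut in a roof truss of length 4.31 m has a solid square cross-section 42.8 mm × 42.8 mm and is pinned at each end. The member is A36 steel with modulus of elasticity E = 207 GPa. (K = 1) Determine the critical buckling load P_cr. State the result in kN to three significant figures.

I = a⁴/12 = 42.8⁴/12 = 2.796×10^5 mm⁴
I = 2.796×10^5 mm⁴ = 2.796×10^-7 m⁴
Effective length L_e = K·L = 1 × 4.31 = 4.310 m
P_cr = π²EI / L_e² = π² × 207×10⁹ × 2.796×10^-7 / 4.310² = 3.075×10^4 N

P_cr ≈ 30.8 kN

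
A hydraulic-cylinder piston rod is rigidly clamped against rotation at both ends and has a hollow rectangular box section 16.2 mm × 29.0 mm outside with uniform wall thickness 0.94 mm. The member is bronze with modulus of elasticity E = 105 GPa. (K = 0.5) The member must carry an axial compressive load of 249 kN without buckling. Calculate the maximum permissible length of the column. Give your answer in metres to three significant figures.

L_max ≈ 0.246 m

Inner dimensions: h_i = 29.0 − 2×0.94 = 27.12 mm, b_i = 16.2 − 2×0.94 = 14.32 mm
Weak-axis I_min = (h_o·b_o³ − h_i·b_i³)/12 with b_o = 16.2, b_i = 14.32 mm (shorter outer/inner sides).
I_min = (29.0×16.2³ − 27.12×14.32³)/12 = 3.638×10^3 mm⁴
I = 3.638×10^-9 m⁴
At the buckling limit P_cr = P = 2.490×10^5 N
From P_cr = π²EI/(K·L)²:  L = (1/K)·√(π²EI/P_cr) = (1/0.5)·√(π²×1.05×10^11×3.638×10^-9/2.490×10^5)
L = 0.246 m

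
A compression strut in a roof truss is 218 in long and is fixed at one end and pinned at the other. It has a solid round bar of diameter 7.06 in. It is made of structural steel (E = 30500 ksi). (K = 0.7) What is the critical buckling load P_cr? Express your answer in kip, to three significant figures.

P_cr ≈ 1580 kip

I = πd⁴/64 = π×7.06⁴/64 = 122.0 in⁴
Effective length L_e = K·L = 0.7 × 218 = 152.6 in
P_cr = π²EI / L_e² = π² × 30500×10³ × 122.0 / 152.6² = 1.576×10^6 lb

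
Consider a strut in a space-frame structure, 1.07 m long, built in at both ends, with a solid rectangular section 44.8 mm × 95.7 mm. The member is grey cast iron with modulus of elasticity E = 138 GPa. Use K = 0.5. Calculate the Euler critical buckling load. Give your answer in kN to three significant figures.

Buckling occurs about the weak axis: I_min = h·b³/12 with b = 44.8 mm (the shorter side).
I_min = 95.7×44.8³/12 = 7.171×10^5 mm⁴
I = 7.171×10^5 mm⁴ = 7.171×10^-7 m⁴
Effective length L_e = K·L = 0.5 × 1.07 = 0.5350 m
P_cr = π²EI / L_e² = π² × 138×10⁹ × 7.171×10^-7 / 0.5350² = 3.412×10^6 N

P_cr ≈ 3410 kN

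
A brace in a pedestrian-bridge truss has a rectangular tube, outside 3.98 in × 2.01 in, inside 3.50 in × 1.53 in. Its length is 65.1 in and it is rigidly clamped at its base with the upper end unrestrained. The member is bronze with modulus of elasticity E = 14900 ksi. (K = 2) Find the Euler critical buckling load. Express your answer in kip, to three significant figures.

P_cr ≈ 14.3 kip

Weak-axis I_min = (h_o·b_o³ − h_i·b_i³)/12 with b_o = 2.01, b_i = 1.530 in (shorter outer/inner sides).
I_min = (3.98×2.01³ − 3.500×1.530³)/12 = 1.649 in⁴
Effective length L_e = K·L = 2 × 65.1 = 130.2 in
P_cr = π²EI / L_e² = π² × 14900×10³ × 1.649 / 130.2² = 1.430×10^4 lb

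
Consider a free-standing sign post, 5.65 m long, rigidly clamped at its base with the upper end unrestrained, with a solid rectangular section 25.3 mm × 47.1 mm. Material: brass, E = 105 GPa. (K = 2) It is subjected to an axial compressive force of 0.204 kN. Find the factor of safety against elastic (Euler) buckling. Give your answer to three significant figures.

n ≈ 2.53

Buckling occurs about the weak axis: I_min = h·b³/12 with b = 25.3 mm (the shorter side).
I_min = 47.1×25.3³/12 = 6.356×10^4 mm⁴
I = 6.356×10^4 mm⁴ = 6.356×10^-8 m⁴
Effective length L_e = K·L = 2 × 5.65 = 11.30 m
P_cr = π²EI / L_e² = π² × 105×10⁹ × 6.356×10^-8 / 11.30² = 515.9 N
Factor of safety n = P_cr / P = 0.51586 / 0.204 = 2.53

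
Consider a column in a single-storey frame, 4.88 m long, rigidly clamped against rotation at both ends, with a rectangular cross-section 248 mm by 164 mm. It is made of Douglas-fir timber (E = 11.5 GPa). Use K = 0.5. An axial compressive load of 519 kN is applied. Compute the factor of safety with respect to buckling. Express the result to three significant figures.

Buckling occurs about the weak axis: I_min = h·b³/12 with b = 164 mm (the shorter side).
I_min = 248×164³/12 = 9.116×10^7 mm⁴
I = 9.116×10^7 mm⁴ = 9.116×10^-5 m⁴
Effective length L_e = K·L = 0.5 × 4.88 = 2.440 m
P_cr = π²EI / L_e² = π² × 11.5×10⁹ × 9.116×10^-5 / 2.440² = 1.738×10^6 N
Factor of safety n = P_cr / P = 1737.9 / 519 = 3.35

n ≈ 3.35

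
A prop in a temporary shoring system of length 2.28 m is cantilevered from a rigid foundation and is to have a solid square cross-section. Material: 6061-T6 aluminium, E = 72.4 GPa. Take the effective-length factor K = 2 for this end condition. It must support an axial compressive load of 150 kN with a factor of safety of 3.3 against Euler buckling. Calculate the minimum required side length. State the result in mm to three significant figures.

Required P_cr = n·P = 3.3 × 150 = 495.0 kN
L_e = K·L = 2 × 2.28 = 4.560 m
Required I = P_cr·L_e²/(π²E) = 4.950×10^5 × 4.560² / (π² × 7.24×10^10) = 1.440×10^-5 m⁴
I_req = 1.440×10^7 mm⁴
Solid square: I = a⁴/12  ⇒  a = (12I)^(1/4) = (12×1.440×10^7)^(1/4) = 115 mm

a ≈ 115 mm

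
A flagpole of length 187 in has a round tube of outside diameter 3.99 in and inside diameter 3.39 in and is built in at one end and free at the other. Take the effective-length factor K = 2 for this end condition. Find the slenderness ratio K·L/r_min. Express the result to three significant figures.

d_o = 3.99 in, d_i = 3.39 in
I = π(d_o⁴ − d_i⁴)/64 = π(3.99⁴ − 3.390⁴)/64 = 5.958 in⁴
A = 3.478 in²;  r_min = √(I/A) = √(5.958/3.478) = 1.309 in
L_e = K·L = 2 × 187 = 374.0 in
λ = L_e / r_min = 374.00 / 1.309 = 286

λ ≈ 286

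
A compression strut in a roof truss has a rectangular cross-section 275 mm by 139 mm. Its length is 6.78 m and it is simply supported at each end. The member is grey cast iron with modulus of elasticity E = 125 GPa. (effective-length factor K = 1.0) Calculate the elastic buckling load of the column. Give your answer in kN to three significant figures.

P_cr ≈ 1650 kN

Buckling occurs about the weak axis: I_min = h·b³/12 with b = 139 mm (the shorter side).
I_min = 275×139³/12 = 6.155×10^7 mm⁴
I = 6.155×10^7 mm⁴ = 6.155×10^-5 m⁴
Effective length L_e = K·L = 1 × 6.78 = 6.780 m
P_cr = π²EI / L_e² = π² × 125×10⁹ × 6.155×10^-5 / 6.780² = 1.652×10^6 N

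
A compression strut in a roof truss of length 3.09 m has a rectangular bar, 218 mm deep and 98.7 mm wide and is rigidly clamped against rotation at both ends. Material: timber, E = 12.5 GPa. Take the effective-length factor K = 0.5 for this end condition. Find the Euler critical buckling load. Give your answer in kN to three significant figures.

Buckling occurs about the weak axis: I_min = h·b³/12 with b = 98.7 mm (the shorter side).
I_min = 218×98.7³/12 = 1.747×10^7 mm⁴
I = 1.747×10^7 mm⁴ = 1.747×10^-5 m⁴
Effective length L_e = K·L = 0.5 × 3.09 = 1.545 m
P_cr = π²EI / L_e² = π² × 12.5×10⁹ × 1.747×10^-5 / 1.545² = 9.028×10^5 N

P_cr ≈ 903 kN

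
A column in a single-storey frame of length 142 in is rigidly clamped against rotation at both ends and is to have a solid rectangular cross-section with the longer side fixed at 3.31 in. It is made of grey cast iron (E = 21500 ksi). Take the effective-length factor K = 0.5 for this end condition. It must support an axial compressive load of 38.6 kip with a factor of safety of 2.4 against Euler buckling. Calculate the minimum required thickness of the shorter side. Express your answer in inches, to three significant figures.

Required P_cr = n·P = 2.4 × 38.6 = 92.64 kip
L_e = K·L = 0.5 × 142 = 71.00 in
Required I = P_cr·L_e²/(π²E) = 9.264×10^4 × 71.00² / (π² × 2.15×10^7) = 2.201 in⁴
Rectangle, weak axis: I_min = h·b³/12 with h = 3.31 in fixed  ⇒  b = (12I/h)^(1/3) = 2.00 in

b ≈ 2.00 in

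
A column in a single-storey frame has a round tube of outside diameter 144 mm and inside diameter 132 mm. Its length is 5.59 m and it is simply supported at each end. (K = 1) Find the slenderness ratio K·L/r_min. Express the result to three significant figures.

d_o = 144 mm, d_i = 132 mm
I = π(d_o⁴ − d_i⁴)/64 = π(144⁴ − 132.0⁴)/64 = 6.204×10^6 mm⁴
A = 2.601×10^3 mm²;  r_min = √(I/A) = √(6.204×10^6/2.601×10^3) = 48.84 mm
L_e = K·L = 1 × 5.59 m = 5.590 m = 5590.0 mm
λ = L_e / r_min = 5590.0 / 48.84 = 114

λ ≈ 114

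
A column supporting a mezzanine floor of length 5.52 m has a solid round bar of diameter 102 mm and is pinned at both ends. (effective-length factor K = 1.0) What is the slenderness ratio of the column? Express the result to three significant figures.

λ ≈ 216

For a solid circle r = d/4 = 102/4 = 25.50 mm
L_e = K·L = 1 × 5.52 m = 5.520 m = 5520.0 mm
λ = L_e / r_min = 5520.0 / 25.50 = 216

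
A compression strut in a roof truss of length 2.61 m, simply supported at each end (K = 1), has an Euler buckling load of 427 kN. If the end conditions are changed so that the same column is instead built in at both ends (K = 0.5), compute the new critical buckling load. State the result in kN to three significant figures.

P_cr ≈ 1710 kN

P_cr ∝ 1/K², so P_cr,new = P_cr,old × (K_old/K_new)² = 427 × (1/0.5)²
= 427 × 4.000 = 1710 kN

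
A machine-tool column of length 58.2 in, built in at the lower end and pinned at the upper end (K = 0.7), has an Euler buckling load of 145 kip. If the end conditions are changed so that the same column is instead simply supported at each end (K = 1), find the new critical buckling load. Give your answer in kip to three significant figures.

P_cr ∝ 1/K², so P_cr,new = P_cr,old × (K_old/K_new)² = 145 × (0.7/1)²
= 145 × 0.4900 = 71.0 kip

P_cr ≈ 71.0 kip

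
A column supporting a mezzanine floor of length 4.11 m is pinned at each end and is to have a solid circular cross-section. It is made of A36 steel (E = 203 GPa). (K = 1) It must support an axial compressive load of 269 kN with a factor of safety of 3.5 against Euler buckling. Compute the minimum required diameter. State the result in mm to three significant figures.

d ≈ 113 mm

Required P_cr = n·P = 3.5 × 269 = 941.5 kN
L_e = K·L = 1 × 4.11 = 4.110 m
Required I = P_cr·L_e²/(π²E) = 9.415×10^5 × 4.110² / (π² × 2.03×10^11) = 7.938×10^-6 m⁴
I_req = 7.938×10^6 mm⁴
Solid circle: I = πd⁴/64  ⇒  d = (64I/π)^(1/4) = (64×7.938×10^6/π)^(1/4) = 113 mm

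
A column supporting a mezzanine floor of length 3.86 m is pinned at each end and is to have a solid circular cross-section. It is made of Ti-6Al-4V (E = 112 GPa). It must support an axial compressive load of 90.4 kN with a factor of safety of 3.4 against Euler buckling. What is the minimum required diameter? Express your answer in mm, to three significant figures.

d ≈ 95.8 mm

Required P_cr = n·P = 3.4 × 90.4 = 307.4 kN
L_e = K·L = 1 × 3.86 = 3.860 m
Required I = P_cr·L_e²/(π²E) = 3.074×10^5 × 3.860² / (π² × 1.12×10^11) = 4.143×10^-6 m⁴
I_req = 4.143×10^6 mm⁴
Solid circle: I = πd⁴/64  ⇒  d = (64I/π)^(1/4) = (64×4.143×10^6/π)^(1/4) = 95.8 mm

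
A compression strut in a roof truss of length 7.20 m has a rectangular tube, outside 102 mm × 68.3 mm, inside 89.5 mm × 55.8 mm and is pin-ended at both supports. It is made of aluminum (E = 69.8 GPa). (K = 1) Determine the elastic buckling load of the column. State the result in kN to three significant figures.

P_cr ≈ 18.8 kN

Weak-axis I_min = (h_o·b_o³ − h_i·b_i³)/12 with b_o = 68.3, b_i = 55.80 mm (shorter outer/inner sides).
I_min = (102×68.3³ − 89.50×55.80³)/12 = 1.412×10^6 mm⁴
I = 1.412×10^6 mm⁴ = 1.412×10^-6 m⁴
Effective length L_e = K·L = 1 × 7.20 = 7.200 m
P_cr = π²EI / L_e² = π² × 69.8×10⁹ × 1.412×10^-6 / 7.200² = 1.877×10^4 N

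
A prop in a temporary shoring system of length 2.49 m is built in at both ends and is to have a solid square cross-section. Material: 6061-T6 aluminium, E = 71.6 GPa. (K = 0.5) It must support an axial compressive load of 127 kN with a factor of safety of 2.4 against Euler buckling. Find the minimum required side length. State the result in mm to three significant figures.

Required P_cr = n·P = 2.4 × 127 = 304.8 kN
L_e = K·L = 0.5 × 2.49 = 1.245 m
Required I = P_cr·L_e²/(π²E) = 3.048×10^5 × 1.245² / (π² × 7.16×10^10) = 6.686×10^-7 m⁴
I_req = 6.686×10^5 mm⁴
Solid square: I = a⁴/12  ⇒  a = (12I)^(1/4) = (12×6.686×10^5)^(1/4) = 53.2 mm

a ≈ 53.2 mm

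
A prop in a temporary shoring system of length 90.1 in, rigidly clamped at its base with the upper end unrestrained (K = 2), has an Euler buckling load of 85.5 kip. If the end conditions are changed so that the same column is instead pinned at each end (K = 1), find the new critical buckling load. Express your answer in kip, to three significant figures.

P_cr ≈ 342 kip

P_cr ∝ 1/K², so P_cr,new = P_cr,old × (K_old/K_new)² = 85.5 × (2/1)²
= 85.5 × 4.000 = 342 kip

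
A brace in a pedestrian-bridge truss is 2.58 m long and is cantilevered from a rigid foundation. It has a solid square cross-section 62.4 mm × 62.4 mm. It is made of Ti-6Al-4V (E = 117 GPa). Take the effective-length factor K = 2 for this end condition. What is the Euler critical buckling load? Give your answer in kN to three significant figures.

P_cr ≈ 54.8 kN

I = a⁴/12 = 62.4⁴/12 = 1.263×10^6 mm⁴
I = 1.263×10^6 mm⁴ = 1.263×10^-6 m⁴
Effective length L_e = K·L = 2 × 2.58 = 5.160 m
P_cr = π²EI / L_e² = π² × 117×10⁹ × 1.263×10^-6 / 5.160² = 5.480×10^4 N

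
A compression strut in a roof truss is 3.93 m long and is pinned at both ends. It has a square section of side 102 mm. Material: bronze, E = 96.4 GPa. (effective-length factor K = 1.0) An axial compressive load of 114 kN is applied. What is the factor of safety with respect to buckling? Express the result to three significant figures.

I = a⁴/12 = 102⁴/12 = 9.020×10^6 mm⁴
I = 9.020×10^6 mm⁴ = 9.020×10^-6 m⁴
Effective length L_e = K·L = 1 × 3.93 = 3.930 m
P_cr = π²EI / L_e² = π² × 96.4×10⁹ × 9.020×10^-6 / 3.930² = 5.557×10^5 N
Factor of safety n = P_cr / P = 555.66 / 114 = 4.87

n ≈ 4.87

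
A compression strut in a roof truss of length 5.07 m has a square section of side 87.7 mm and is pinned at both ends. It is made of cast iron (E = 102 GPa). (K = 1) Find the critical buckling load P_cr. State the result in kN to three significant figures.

I = a⁴/12 = 87.7⁴/12 = 4.930×10^6 mm⁴
I = 4.930×10^6 mm⁴ = 4.930×10^-6 m⁴
Effective length L_e = K·L = 1 × 5.07 = 5.070 m
P_cr = π²EI / L_e² = π² × 102×10⁹ × 4.930×10^-6 / 5.070² = 1.931×10^5 N

P_cr ≈ 193 kN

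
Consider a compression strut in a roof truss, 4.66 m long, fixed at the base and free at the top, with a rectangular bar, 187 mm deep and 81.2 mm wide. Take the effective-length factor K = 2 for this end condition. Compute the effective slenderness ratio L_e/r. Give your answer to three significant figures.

Buckling occurs about the weak axis: I_min = h·b³/12 with b = 81.2 mm (the shorter side).
I_min = 187×81.2³/12 = 8.343×10^6 mm⁴
A = 1.518×10^4 mm²;  r_min = √(I/A) = √(8.343×10^6/1.518×10^4) = 23.44 mm
L_e = K·L = 2 × 4.66 m = 9.320 m = 9320.0 mm
λ = L_e / r_min = 9320.0 / 23.44 = 398

λ ≈ 398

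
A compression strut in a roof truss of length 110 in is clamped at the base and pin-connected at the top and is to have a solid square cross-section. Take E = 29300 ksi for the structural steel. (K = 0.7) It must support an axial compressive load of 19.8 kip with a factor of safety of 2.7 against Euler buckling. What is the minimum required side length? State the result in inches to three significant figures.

a ≈ 1.90 in

Required P_cr = n·P = 2.7 × 19.8 = 53.46 kip
L_e = K·L = 0.7 × 110 = 77.00 in
Required I = P_cr·L_e²/(π²E) = 5.346×10^4 × 77.00² / (π² × 2.93×10^7) = 1.096 in⁴
Solid square: I = a⁴/12  ⇒  a = (12I)^(1/4) = (12×1.096)^(1/4) = 1.90 in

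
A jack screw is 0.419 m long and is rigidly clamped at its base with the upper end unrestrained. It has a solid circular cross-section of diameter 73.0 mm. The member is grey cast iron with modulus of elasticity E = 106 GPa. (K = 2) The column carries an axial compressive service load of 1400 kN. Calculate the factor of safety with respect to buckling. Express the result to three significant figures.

n ≈ 1.48

I = πd⁴/64 = π×73.0⁴/64 = 1.394×10^6 mm⁴
I = 1.394×10^6 mm⁴ = 1.394×10^-6 m⁴
Effective length L_e = K·L = 2 × 0.419 = 0.8380 m
P_cr = π²EI / L_e² = π² × 106×10⁹ × 1.394×10^-6 / 0.8380² = 2.077×10^6 N
Factor of safety n = P_cr / P = 2076.7 / 1400 = 1.48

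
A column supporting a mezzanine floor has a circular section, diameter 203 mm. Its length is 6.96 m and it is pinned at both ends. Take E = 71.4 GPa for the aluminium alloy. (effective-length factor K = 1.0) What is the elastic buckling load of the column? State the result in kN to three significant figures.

P_cr ≈ 1210 kN

I = πd⁴/64 = π×203⁴/64 = 8.336×10^7 mm⁴
I = 8.336×10^7 mm⁴ = 8.336×10^-5 m⁴
Effective length L_e = K·L = 1 × 6.96 = 6.960 m
P_cr = π²EI / L_e² = π² × 71.4×10⁹ × 8.336×10^-5 / 6.960² = 1.213×10^6 N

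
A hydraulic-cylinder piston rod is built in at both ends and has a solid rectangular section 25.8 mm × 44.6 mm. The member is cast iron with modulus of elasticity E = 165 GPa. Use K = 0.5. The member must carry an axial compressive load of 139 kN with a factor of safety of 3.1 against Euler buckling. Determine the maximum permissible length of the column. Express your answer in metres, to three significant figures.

L_max ≈ 0.982 m

Buckling occurs about the weak axis: I_min = h·b³/12 with b = 25.8 mm (the shorter side).
I_min = 44.6×25.8³/12 = 6.383×10^4 mm⁴
I = 6.383×10^-8 m⁴
Required critical load P_cr = n·P = 3.1 × 139 = 430.9 kN = 4.309×10^5 N
From P_cr = π²EI/(K·L)²:  L = (1/K)·√(π²EI/P_cr) = (1/0.5)·√(π²×1.65×10^11×6.383×10^-8/4.309×10^5)
L = 0.982 m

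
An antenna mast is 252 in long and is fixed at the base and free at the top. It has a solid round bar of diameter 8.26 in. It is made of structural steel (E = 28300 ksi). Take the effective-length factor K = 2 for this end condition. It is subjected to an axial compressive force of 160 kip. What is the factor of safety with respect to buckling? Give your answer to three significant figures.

I = πd⁴/64 = π×8.26⁴/64 = 228.5 in⁴
Effective length L_e = K·L = 2 × 252 = 504.0 in
P_cr = π²EI / L_e² = π² × 28300×10³ × 228.5 / 504.0² = 2.513×10^5 lb
Factor of safety n = P_cr / P = 251.26 / 160 = 1.57

n ≈ 1.57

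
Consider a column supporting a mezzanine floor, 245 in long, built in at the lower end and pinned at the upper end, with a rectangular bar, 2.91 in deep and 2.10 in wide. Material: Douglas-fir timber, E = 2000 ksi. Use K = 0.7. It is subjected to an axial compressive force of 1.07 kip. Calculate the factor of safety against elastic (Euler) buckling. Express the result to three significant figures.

n ≈ 1.41

Buckling occurs about the weak axis: I_min = h·b³/12 with b = 2.10 in (the shorter side).
I_min = 2.91×2.10³/12 = 2.246 in⁴
Effective length L_e = K·L = 0.7 × 245 = 171.5 in
P_cr = π²EI / L_e² = π² × 2000×10³ × 2.246 / 171.5² = 1.507×10^3 lb
Factor of safety n = P_cr / P = 1.5072 / 1.07 = 1.41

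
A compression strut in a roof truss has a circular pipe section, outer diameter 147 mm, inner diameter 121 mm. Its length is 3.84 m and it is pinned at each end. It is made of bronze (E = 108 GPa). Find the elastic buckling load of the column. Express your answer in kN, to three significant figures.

d_o = 147 mm, d_i = 121 mm
I = π(d_o⁴ − d_i⁴)/64 = π(147⁴ − 121.0⁴)/64 = 1.240×10^7 mm⁴
I = 1.240×10^7 mm⁴ = 1.240×10^-5 m⁴
Effective length L_e = K·L = 1 × 3.84 = 3.840 m
P_cr = π²EI / L_e² = π² × 108×10⁹ × 1.240×10^-5 / 3.840² = 8.963×10^5 N

P_cr ≈ 896 kN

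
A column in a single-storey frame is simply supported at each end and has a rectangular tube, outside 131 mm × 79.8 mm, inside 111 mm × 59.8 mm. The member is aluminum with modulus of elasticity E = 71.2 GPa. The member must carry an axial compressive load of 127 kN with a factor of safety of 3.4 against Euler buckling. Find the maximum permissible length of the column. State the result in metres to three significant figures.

Weak-axis I_min = (h_o·b_o³ − h_i·b_i³)/12 with b_o = 79.8, b_i = 59.80 mm (shorter outer/inner sides).
I_min = (131×79.8³ − 111.0×59.80³)/12 = 3.569×10^6 mm⁴
I = 3.569×10^-6 m⁴
Required critical load P_cr = n·P = 3.4 × 127 = 431.8 kN = 4.318×10^5 N
From P_cr = π²EI/(K·L)²:  L = (1/K)·√(π²EI/P_cr) = (1/1)·√(π²×7.12×10^10×3.569×10^-6/4.318×10^5)
L = 2.41 m

L_max ≈ 2.41 m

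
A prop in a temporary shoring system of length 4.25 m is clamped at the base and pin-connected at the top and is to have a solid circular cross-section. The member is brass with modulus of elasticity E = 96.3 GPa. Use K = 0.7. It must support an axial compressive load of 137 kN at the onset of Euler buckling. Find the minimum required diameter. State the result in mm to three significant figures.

L_e = K·L = 0.7 × 4.25 = 2.975 m
Required I = P_cr·L_e²/(π²E) = 1.370×10^5 × 2.975² / (π² × 9.63×10^10) = 1.276×10^-6 m⁴
I_req = 1.276×10^6 mm⁴
Solid circle: I = πd⁴/64  ⇒  d = (64I/π)^(1/4) = (64×1.276×10^6/π)^(1/4) = 71.4 mm

d ≈ 71.4 mm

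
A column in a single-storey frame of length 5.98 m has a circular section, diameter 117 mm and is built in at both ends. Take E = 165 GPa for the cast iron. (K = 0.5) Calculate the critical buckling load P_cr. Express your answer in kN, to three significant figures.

P_cr ≈ 1680 kN

I = πd⁴/64 = π×117⁴/64 = 9.198×10^6 mm⁴
I = 9.198×10^6 mm⁴ = 9.198×10^-6 m⁴
Effective length L_e = K·L = 0.5 × 5.98 = 2.990 m
P_cr = π²EI / L_e² = π² × 165×10⁹ × 9.198×10^-6 / 2.990² = 1.676×10^6 N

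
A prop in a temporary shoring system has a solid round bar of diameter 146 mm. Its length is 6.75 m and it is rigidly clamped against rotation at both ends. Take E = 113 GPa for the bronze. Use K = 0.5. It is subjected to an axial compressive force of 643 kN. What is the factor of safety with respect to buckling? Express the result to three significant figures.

I = πd⁴/64 = π×146⁴/64 = 2.230×10^7 mm⁴
I = 2.230×10^7 mm⁴ = 2.230×10^-5 m⁴
Effective length L_e = K·L = 0.5 × 6.75 = 3.375 m
P_cr = π²EI / L_e² = π² × 113×10⁹ × 2.230×10^-5 / 3.375² = 2.184×10^6 N
Factor of safety n = P_cr / P = 2183.8 / 643 = 3.40

n ≈ 3.40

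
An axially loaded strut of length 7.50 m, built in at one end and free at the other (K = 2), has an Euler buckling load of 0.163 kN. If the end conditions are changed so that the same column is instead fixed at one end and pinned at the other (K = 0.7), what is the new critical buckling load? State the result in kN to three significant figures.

P_cr ≈ 1.33 kN

P_cr ∝ 1/K², so P_cr,new = P_cr,old × (K_old/K_new)² = 0.163 × (2/0.7)²
= 0.163 × 8.163 = 1.33 kN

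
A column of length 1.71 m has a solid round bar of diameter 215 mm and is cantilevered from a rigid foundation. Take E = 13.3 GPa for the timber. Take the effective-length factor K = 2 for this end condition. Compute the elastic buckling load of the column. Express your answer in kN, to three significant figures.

I = πd⁴/64 = π×215⁴/64 = 1.049×10^8 mm⁴
I = 1.049×10^8 mm⁴ = 1.049×10^-4 m⁴
Effective length L_e = K·L = 2 × 1.71 = 3.420 m
P_cr = π²EI / L_e² = π² × 13.3×10⁹ × 1.049×10^-4 / 3.420² = 1.177×10^6 N

P_cr ≈ 1180 kN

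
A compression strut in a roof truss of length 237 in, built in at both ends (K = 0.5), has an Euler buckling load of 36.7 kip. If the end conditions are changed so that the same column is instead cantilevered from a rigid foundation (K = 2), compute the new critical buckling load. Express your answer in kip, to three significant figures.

P_cr ∝ 1/K², so P_cr,new = P_cr,old × (K_old/K_new)² = 36.7 × (0.5/2)²
= 36.7 × 0.06250 = 2.29 kip

P_cr ≈ 2.29 kip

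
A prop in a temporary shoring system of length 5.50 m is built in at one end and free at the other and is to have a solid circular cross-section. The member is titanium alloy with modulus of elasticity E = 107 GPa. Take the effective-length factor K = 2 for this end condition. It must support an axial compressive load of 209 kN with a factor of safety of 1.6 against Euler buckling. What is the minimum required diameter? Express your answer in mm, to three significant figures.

d ≈ 167 mm

Required P_cr = n·P = 1.6 × 209 = 334.4 kN
L_e = K·L = 2 × 5.50 = 11.00 m
Required I = P_cr·L_e²/(π²E) = 3.344×10^5 × 11.00² / (π² × 1.07×10^11) = 3.831×10^-5 m⁴
I_req = 3.831×10^7 mm⁴
Solid circle: I = πd⁴/64  ⇒  d = (64I/π)^(1/4) = (64×3.831×10^7/π)^(1/4) = 167 mm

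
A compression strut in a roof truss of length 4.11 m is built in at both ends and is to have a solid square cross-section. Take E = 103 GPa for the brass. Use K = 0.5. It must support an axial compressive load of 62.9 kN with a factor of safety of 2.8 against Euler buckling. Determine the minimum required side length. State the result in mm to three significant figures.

Required P_cr = n·P = 2.8 × 62.9 = 176.1 kN
L_e = K·L = 0.5 × 4.11 = 2.055 m
Required I = P_cr·L_e²/(π²E) = 1.761×10^5 × 2.055² / (π² × 1.03×10^11) = 7.316×10^-7 m⁴
I_req = 7.316×10^5 mm⁴
Solid square: I = a⁴/12  ⇒  a = (12I)^(1/4) = (12×7.316×10^5)^(1/4) = 54.4 mm

a ≈ 54.4 mm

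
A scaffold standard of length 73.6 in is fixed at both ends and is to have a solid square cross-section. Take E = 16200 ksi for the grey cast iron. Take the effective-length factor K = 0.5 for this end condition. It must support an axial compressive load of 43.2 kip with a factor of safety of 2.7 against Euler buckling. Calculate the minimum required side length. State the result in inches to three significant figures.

a ≈ 1.86 in

Required P_cr = n·P = 2.7 × 43.2 = 116.6 kip
L_e = K·L = 0.5 × 73.6 = 36.80 in
Required I = P_cr·L_e²/(π²E) = 1.166×10^5 × 36.80² / (π² × 1.62×10^7) = 0.9879 in⁴
Solid square: I = a⁴/12  ⇒  a = (12I)^(1/4) = (12×0.9879)^(1/4) = 1.86 in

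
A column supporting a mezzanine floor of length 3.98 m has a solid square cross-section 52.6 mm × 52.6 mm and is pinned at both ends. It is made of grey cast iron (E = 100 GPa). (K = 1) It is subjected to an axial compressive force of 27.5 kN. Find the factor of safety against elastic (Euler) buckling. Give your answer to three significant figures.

n ≈ 1.45

I = a⁴/12 = 52.6⁴/12 = 6.379×10^5 mm⁴
I = 6.379×10^5 mm⁴ = 6.379×10^-7 m⁴
Effective length L_e = K·L = 1 × 3.98 = 3.980 m
P_cr = π²EI / L_e² = π² × 100×10⁹ × 6.379×10^-7 / 3.980² = 3.975×10^4 N
Factor of safety n = P_cr / P = 39.746 / 27.5 = 1.45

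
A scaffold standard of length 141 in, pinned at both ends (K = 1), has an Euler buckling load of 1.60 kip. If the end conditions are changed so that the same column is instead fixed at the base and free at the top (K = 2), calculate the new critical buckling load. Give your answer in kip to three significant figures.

P_cr ∝ 1/K², so P_cr,new = P_cr,old × (K_old/K_new)² = 1.60 × (1/2)²
= 1.60 × 0.2500 = 0.400 kip

P_cr ≈ 0.400 kip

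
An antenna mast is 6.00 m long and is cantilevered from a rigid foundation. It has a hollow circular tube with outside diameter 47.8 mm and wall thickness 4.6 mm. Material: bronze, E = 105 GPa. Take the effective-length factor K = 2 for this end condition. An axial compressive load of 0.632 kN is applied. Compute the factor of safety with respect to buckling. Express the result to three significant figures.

n ≈ 1.68

Inner diameter d_i = 47.8 − 2×4.6 = 38.60 mm
I = π(d_o⁴ − d_i⁴)/64 = π(47.8⁴ − 38.60⁴)/64 = 1.473×10^5 mm⁴
I = 1.473×10^5 mm⁴ = 1.473×10^-7 m⁴
Effective length L_e = K·L = 2 × 6.00 = 12.00 m
P_cr = π²EI / L_e² = π² × 105×10⁹ × 1.473×10^-7 / 12.00² = 1.060×10^3 N
Factor of safety n = P_cr / P = 1.0600 / 0.632 = 1.68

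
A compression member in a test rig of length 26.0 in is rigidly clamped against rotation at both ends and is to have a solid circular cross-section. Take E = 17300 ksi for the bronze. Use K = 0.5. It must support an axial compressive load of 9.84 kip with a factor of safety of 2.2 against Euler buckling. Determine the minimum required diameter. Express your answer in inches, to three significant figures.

d ≈ 0.813 in

Required P_cr = n·P = 2.2 × 9.84 = 21.65 kip
L_e = K·L = 0.5 × 26.0 = 13.00 in
Required I = P_cr·L_e²/(π²E) = 2.165×10^4 × 13.00² / (π² × 1.73×10^7) = 2.143×10^-2 in⁴
Solid circle: I = πd⁴/64  ⇒  d = (64I/π)^(1/4) = (64×2.143×10^-2/π)^(1/4) = 0.813 in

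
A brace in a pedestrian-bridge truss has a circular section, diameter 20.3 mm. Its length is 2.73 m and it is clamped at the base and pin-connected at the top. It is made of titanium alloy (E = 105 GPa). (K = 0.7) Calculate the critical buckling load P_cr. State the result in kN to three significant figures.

I = πd⁴/64 = π×20.3⁴/64 = 8.336×10^3 mm⁴
I = 8.336×10^3 mm⁴ = 8.336×10^-9 m⁴
Effective length L_e = K·L = 0.7 × 2.73 = 1.911 m
P_cr = π²EI / L_e² = π² × 105×10⁹ × 8.336×10^-9 / 1.911² = 2.365×10^3 N

P_cr ≈ 2.37 kN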